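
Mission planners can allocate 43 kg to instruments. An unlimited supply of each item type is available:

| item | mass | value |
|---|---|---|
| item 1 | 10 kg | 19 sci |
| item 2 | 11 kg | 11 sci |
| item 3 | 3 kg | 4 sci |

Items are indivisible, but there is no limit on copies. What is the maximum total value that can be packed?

80 sci

Best value-per-unit is item 1 at 19/10; filling with it alone gives 4×19 = 76.
Optimal mix: 4×item 1 + 1×item 3 → mass 43, value 80.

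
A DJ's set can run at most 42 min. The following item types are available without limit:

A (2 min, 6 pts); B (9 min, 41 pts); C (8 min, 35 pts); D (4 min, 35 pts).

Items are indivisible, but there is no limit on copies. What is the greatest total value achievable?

356 pts

Best value-per-unit is D at 35/4; filling with it alone gives 10×35 = 350.
Optimal mix: 1×A + 10×D → duration 42, value 356.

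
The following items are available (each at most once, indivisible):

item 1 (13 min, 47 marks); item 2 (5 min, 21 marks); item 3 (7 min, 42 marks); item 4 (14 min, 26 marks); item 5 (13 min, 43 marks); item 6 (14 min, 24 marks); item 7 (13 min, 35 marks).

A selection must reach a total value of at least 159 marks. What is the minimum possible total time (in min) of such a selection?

46

Subsets with value ≥ 159, sorted by total time:
- item 1+item 3+item 5+item 7: time 46, value 167
- item 1+item 2+item 3+item 5+item 7: time 51, value 188
Minimum time: 46 min.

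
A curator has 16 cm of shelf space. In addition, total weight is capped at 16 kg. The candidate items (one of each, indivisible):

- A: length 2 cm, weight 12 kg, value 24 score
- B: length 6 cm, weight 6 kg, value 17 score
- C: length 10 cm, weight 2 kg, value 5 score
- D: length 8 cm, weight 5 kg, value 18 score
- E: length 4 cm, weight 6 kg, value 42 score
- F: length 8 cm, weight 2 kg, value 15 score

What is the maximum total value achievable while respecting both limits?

Feasible sets respecting both limits:
- D+E: length 12, weight 11, value 60
- B+E: length 10, weight 12, value 59
- E+F: length 12, weight 8, value 57
- C+E: length 14, weight 8, value 47
Best: 60 score.

60 score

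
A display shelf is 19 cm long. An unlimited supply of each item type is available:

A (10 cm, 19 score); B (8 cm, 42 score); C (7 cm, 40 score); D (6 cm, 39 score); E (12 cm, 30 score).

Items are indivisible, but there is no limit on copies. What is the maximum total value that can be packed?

Best value-per-unit is D at 39/6; filling with it alone gives 3×39 = 117.
Optimal mix: 1×C + 2×D → length 19, value 118.

118 score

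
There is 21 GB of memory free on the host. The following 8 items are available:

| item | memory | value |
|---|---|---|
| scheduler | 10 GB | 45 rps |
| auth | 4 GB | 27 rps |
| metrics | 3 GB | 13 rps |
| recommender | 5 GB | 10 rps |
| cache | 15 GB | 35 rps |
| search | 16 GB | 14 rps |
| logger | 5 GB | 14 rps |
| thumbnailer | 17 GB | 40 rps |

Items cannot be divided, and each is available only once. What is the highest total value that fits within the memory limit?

Check high-value combinations within 21 GB:
- scheduler+auth+logger: memory 10+4+5=19, value 45+27+14=86
- scheduler+auth+metrics: memory 10+4+3=17, value 45+27+13=85
- scheduler+auth+recommender: memory 10+4+5=19, value 45+27+10=82
Best: 86 rps.

86 rps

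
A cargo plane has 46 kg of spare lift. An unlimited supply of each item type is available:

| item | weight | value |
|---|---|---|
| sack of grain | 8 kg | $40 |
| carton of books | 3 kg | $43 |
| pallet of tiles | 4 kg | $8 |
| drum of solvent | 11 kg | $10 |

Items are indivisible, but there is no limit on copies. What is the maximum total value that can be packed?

$645

Best value-per-unit is carton of books at 43/3, and filling with it alone uses weight 15×3=45. No mix of the others beats 15×43 = 645.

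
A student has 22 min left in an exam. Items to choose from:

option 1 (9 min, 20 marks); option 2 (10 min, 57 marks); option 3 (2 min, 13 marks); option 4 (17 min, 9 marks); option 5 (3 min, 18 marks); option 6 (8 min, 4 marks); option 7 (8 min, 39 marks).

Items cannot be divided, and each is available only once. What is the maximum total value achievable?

114 marks

Check high-value combinations within 22 min:
- option 2+option 5+option 7: time 10+3+8=21, value 57+18+39=114
- option 2+option 3+option 7: time 10+2+8=20, value 57+13+39=109
- option 2+option 7: time 10+8=18, value 57+39=96
- option 1+option 2+option 5: time 9+10+3=22, value 20+57+18=95
- option 1+option 2+option 3: time 9+10+2=21, value 20+57+13=90
Best: 114 marks.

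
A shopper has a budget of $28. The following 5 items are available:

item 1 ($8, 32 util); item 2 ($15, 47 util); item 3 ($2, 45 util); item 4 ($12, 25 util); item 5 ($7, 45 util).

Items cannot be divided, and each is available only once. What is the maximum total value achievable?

This is a 0/1 knapsack; check combinations near the capacity.
- item 2+item 3+item 5: cost 15+2+7=24, value 47+45+45=137
- item 1+item 2+item 3: cost 8+15+2=25, value 32+47+45=124
- item 1+item 3+item 5: cost 8+2+7=17, value 32+45+45=122
- item 3+item 4+item 5: cost 2+12+7=21, value 45+25+45=115
Best: 137 util.

137 util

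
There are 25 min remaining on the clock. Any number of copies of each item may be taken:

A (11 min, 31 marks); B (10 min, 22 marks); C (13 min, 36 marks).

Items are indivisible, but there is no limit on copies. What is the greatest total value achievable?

67 marks

Best value-per-unit is A at 31/11; filling with it alone gives 2×31 = 62.
Optimal mix: 1×A + 1×C → time 24, value 67.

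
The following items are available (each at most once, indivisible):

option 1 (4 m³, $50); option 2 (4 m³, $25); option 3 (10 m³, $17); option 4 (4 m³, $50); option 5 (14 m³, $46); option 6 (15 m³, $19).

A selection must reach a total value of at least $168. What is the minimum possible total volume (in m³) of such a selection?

26

Subsets with value ≥ 168, sorted by total volume:
- option 1+option 2+option 4+option 5: volume 26, value 171
- option 1+option 2+option 3+option 4+option 5: volume 36, value 188
- option 1+option 2+option 4+option 5+option 6: volume 41, value 190
Minimum volume: 26 m³.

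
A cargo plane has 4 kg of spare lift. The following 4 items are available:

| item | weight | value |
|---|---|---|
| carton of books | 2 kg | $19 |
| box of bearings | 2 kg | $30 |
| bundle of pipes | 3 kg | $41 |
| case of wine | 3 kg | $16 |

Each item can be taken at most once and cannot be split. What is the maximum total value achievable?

$49

Check high-value combinations within 4 kg:
- carton of books+box of bearings: weight 2+2=4, value 19+30=49
- bundle of pipes: weight 3, value 41
- box of bearings: weight 2, value 30
Best: $49.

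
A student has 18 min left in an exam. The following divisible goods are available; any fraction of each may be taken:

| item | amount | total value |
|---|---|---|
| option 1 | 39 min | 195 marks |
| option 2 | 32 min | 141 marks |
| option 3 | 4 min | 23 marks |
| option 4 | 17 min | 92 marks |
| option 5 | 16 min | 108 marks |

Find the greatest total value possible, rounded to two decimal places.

Take in order of value per unit:
- option 5 (108/16 per unit): all 16 → value 108, running total 108.00
- option 3 (23/4 per unit): 2 of 4 → value 2×23/4 = 11.5000, running total 119.50
Total 119.50.

119.50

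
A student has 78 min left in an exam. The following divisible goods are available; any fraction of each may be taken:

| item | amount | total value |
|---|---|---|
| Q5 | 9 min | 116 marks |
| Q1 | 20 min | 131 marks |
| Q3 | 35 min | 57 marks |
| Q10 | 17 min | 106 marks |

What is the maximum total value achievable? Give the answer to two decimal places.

405.11

Take in order of value per unit:
- Q5 (116/9 per unit): all 9 → value 116, running total 116.00
- Q1 (131/20 per unit): all 20 → value 131, running total 247.00
- Q10 (106/17 per unit): all 17 → value 106, running total 353.00
- Q3 (57/35 per unit): 32 of 35 → value 32×57/35 = 52.1143, running total 405.11
Total 405.11.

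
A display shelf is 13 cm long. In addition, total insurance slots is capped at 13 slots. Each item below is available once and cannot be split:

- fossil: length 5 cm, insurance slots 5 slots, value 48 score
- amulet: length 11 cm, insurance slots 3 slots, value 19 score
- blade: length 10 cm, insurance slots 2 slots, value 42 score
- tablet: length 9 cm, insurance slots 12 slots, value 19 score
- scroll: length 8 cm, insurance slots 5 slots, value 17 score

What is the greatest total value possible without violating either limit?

65 score

Feasible sets respecting both limits:
- fossil+scroll: length 13, insurance slots 10, value 65
- fossil: length 5, insurance slots 5, value 48
- blade: length 10, insurance slots 2, value 42
- amulet: length 11, insurance slots 3, value 19
Best: 65 score.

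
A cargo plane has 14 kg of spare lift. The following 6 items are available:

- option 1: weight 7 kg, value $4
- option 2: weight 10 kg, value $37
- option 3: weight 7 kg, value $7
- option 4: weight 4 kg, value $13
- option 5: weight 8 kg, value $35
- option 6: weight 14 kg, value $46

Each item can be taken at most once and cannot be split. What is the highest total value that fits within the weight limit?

$50

Check high-value combinations within 14 kg:
- option 2+option 4: weight 10+4=14, value 37+13=50
- option 4+option 5: weight 4+8=12, value 13+35=48
- option 6: weight 14, value 46
- option 2: weight 10, value 37
- option 5: weight 8, value 35
Best: $50.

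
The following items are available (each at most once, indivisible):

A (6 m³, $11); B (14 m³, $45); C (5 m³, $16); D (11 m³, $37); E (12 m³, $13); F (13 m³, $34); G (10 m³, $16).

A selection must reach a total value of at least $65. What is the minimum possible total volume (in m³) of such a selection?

24

Subsets with value ≥ 65, sorted by total volume:
- D+F: volume 24, value 71
- B+D: volume 25, value 82
- A+B+C: volume 25, value 72
- C+D+G: volume 26, value 69
Minimum volume: 24 m³.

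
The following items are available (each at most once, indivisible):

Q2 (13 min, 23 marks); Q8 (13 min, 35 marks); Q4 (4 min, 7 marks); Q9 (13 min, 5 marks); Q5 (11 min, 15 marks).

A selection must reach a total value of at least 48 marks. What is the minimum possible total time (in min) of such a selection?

Subsets with value ≥ 48, sorted by total time:
- Q8+Q5: time 24, value 50
- Q2+Q8: time 26, value 58
Minimum time: 24 min.

24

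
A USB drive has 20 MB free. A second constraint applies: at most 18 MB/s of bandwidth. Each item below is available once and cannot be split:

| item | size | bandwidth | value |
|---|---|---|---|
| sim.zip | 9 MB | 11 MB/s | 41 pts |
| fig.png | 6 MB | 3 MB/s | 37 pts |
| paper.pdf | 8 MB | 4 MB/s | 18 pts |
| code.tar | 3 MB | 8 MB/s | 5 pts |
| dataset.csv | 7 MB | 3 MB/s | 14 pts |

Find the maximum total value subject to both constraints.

Feasible sets respecting both limits:
- sim.zip+fig.png: size 15, bandwidth 14, value 78
- fig.png+paper.pdf+code.tar: size 17, bandwidth 15, value 60
- sim.zip+paper.pdf: size 17, bandwidth 15, value 59
- fig.png+code.tar+dataset.csv: size 16, bandwidth 14, value 56
Best: 78 pts.

78 pts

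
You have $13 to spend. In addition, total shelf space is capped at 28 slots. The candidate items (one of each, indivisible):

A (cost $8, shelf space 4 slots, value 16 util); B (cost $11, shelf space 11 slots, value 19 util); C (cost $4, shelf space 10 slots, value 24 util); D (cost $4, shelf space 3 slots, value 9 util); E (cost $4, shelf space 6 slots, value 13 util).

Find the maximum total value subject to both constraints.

46 util

Feasible sets respecting both limits:
- C+D+E: cost 12, shelf space 19, value 46
- A+C: cost 12, shelf space 14, value 40
- C+E: cost 8, shelf space 16, value 37
- C+D: cost 8, shelf space 13, value 33
Best: 46 util.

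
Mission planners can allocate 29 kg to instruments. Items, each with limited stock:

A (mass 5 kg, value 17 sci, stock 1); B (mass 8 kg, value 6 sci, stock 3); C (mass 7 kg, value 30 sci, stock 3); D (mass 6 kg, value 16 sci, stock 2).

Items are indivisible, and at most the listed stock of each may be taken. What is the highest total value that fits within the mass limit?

107 sci

Best selections within mass 29 and stock limits:
- 1×A + 3×C: mass 26, value 107
- 3×C + 1×D: mass 27, value 106
- 1×B + 3×C: mass 29, value 96
- 1×A + 2×C + 1×D: mass 25, value 93
Best: 107 sci.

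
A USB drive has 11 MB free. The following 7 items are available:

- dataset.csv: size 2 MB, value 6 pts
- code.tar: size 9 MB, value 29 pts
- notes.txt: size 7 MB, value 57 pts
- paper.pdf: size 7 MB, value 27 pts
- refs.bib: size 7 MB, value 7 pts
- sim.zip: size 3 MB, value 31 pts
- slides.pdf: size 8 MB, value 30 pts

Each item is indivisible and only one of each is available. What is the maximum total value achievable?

88 pts

Check high-value combinations within 11 MB:
- notes.txt+sim.zip: size 7+3=10, value 57+31=88
- dataset.csv+notes.txt: size 2+7=9, value 6+57=63
- sim.zip+slides.pdf: size 3+8=11, value 31+30=61
Best: 88 pts.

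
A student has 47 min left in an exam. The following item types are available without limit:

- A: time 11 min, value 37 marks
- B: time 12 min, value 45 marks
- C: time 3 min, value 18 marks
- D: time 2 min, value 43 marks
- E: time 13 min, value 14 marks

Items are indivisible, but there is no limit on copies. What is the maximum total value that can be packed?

989 marks

Best value-per-unit is D at 43/2, and filling with it alone uses time 23×2=46. No mix of the others beats 23×43 = 989.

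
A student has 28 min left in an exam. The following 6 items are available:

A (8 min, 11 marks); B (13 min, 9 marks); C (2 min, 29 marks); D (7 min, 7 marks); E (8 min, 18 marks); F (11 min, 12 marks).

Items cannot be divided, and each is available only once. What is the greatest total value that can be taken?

66 marks

This is a 0/1 knapsack; check combinations near the capacity.
- C+D+E+F: time 2+7+8+11=28, value 29+7+18+12=66
- A+C+D+E: time 8+2+7+8=25, value 11+29+7+18=65
- C+E+F: time 2+8+11=21, value 29+18+12=59
Best: 66 marks.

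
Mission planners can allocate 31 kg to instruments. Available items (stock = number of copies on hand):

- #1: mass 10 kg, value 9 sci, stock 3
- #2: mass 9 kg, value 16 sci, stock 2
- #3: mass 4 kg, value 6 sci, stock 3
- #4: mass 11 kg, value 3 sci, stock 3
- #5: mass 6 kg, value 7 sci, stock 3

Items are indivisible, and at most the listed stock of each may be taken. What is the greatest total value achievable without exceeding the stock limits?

50 sci

Best selections within mass 31 and stock limits:
- 2×#2 + 3×#3: mass 30, value 50
- 2×#2 + 2×#5: mass 30, value 46
- 2×#2 + 1×#3 + 1×#5: mass 28, value 45
Best: 50 sci.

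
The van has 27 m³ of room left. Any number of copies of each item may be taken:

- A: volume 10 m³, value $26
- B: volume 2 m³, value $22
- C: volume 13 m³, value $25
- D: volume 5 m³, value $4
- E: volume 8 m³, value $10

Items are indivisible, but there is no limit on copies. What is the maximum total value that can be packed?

$286

Best value-per-unit is B at 22/2, and filling with it alone uses volume 13×2=26. No mix of the others beats 13×22 = 286.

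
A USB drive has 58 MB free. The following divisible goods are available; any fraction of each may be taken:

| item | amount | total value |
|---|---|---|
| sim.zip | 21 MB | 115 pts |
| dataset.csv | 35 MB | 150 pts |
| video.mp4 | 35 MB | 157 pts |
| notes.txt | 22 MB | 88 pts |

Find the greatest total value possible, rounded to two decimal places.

280.57

Take in order of value per unit:
- sim.zip (115/21 per unit): all 21 → value 115, running total 115.00
- video.mp4 (157/35 per unit): all 35 → value 157, running total 272.00
- dataset.csv (150/35 per unit): 2 of 35 → value 2×150/35 = 8.5714, running total 280.57
Total 280.57.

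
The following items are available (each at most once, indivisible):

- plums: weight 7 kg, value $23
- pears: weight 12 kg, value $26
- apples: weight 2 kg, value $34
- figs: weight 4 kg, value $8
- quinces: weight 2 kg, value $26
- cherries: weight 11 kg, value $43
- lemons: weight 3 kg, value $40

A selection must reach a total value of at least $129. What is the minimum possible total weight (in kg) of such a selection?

Subsets with value ≥ 129, sorted by total weight:
- apples+quinces+cherries+lemons: weight 18, value 143
- plums+apples+figs+quinces+lemons: weight 18, value 131
Minimum weight: 18 kg.

18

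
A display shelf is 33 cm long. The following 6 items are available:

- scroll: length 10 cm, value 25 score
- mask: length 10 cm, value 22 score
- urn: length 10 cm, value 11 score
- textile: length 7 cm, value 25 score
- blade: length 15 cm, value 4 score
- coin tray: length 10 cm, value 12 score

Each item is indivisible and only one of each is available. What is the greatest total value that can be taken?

Check high-value combinations within 33 cm:
- scroll+mask+textile: length 10+10+7=27, value 25+22+25=72
- scroll+textile+coin tray: length 10+7+10=27, value 25+25+12=62
- scroll+urn+textile: length 10+10+7=27, value 25+11+25=61
- mask+textile+coin tray: length 10+7+10=27, value 22+25+12=59
- scroll+mask+coin tray: length 10+10+10=30, value 25+22+12=59
Best: 72 score.

72 score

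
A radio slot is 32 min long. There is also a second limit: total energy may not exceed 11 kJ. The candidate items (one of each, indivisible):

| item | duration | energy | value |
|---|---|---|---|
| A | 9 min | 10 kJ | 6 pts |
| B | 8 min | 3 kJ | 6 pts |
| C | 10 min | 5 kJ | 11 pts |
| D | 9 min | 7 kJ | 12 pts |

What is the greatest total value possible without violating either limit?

Feasible sets respecting both limits:
- B+D: duration 17, energy 10, value 18
- B+C: duration 18, energy 8, value 17
- D: duration 9, energy 7, value 12
Best: 18 pts.

18 pts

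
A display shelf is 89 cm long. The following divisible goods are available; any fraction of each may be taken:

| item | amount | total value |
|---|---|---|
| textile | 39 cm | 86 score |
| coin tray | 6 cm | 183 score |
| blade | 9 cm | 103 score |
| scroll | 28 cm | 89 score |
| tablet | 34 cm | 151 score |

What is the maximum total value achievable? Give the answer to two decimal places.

552.46

Take in order of value per unit:
- coin tray (183/6 per unit): all 6 → value 183, running total 183.00
- blade (103/9 per unit): all 9 → value 103, running total 286.00
- tablet (151/34 per unit): all 34 → value 151, running total 437.00
- scroll (89/28 per unit): all 28 → value 89, running total 526.00
- textile (86/39 per unit): 12 of 39 → value 12×86/39 = 26.4615, running total 552.46
Total 552.46.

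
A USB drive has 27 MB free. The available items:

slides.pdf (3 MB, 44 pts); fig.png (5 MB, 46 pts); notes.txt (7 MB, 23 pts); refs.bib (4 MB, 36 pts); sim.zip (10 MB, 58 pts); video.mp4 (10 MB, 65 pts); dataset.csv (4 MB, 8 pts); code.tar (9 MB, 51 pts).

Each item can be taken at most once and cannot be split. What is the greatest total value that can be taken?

206 pts

Check high-value combinations within 27 MB:
- slides.pdf+fig.png+video.mp4+code.tar: size 3+5+10+9=27, value 44+46+65+51=206
- slides.pdf+refs.bib+sim.zip+video.mp4: size 3+4+10+10=27, value 44+36+58+65=203
- slides.pdf+fig.png+refs.bib+video.mp4+dataset.csv: size 3+5+4+10+4=26, value 44+46+36+65+8=199
- slides.pdf+fig.png+sim.zip+code.tar: size 3+5+10+9=27, value 44+46+58+51=199
Best: 206 pts.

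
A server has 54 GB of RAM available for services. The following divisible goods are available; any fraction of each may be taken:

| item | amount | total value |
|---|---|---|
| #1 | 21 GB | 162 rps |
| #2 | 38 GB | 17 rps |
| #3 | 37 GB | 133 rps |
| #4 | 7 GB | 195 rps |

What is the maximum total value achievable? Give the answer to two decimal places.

450.46

Take in order of value per unit:
- #4 (195/7 per unit): all 7 → value 195, running total 195.00
- #1 (162/21 per unit): all 21 → value 162, running total 357.00
- #3 (133/37 per unit): 26 of 37 → value 26×133/37 = 93.4595, running total 450.46
Total 450.46.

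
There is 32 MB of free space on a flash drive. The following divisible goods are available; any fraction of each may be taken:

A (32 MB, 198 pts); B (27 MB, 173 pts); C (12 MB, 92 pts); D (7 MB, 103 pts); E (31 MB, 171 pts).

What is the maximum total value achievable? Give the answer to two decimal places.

Take in order of value per unit:
- D (103/7 per unit): all 7 → value 103, running total 103.00
- C (92/12 per unit): all 12 → value 92, running total 195.00
- B (173/27 per unit): 13 of 27 → value 13×173/27 = 83.2963, running total 278.30
Total 278.30.

278.30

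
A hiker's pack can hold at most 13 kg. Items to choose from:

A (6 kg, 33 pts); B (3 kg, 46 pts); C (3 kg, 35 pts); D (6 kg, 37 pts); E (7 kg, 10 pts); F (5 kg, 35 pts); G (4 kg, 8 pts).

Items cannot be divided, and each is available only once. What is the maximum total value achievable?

118 pts

Check high-value combinations within 13 kg:
- B+C+D: weight 3+3+6=12, value 46+35+37=118
- B+C+F: weight 3+3+5=11, value 46+35+35=116
- A+B+C: weight 6+3+3=12, value 33+46+35=114
- B+C+E: weight 3+3+7=13, value 46+35+10=91
- B+D+G: weight 3+6+4=13, value 46+37+8=91
Best: 118 pts.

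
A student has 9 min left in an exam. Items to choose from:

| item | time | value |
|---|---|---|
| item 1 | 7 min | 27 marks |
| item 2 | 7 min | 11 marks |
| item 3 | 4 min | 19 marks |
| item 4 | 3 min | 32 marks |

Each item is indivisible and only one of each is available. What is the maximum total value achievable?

51 marks

Check high-value combinations within 9 min:
- item 3+item 4: time 4+3=7, value 19+32=51
- item 4: time 3, value 32
- item 1: time 7, value 27
- item 3: time 4, value 19
- item 2: time 7, value 11
Best: 51 marks.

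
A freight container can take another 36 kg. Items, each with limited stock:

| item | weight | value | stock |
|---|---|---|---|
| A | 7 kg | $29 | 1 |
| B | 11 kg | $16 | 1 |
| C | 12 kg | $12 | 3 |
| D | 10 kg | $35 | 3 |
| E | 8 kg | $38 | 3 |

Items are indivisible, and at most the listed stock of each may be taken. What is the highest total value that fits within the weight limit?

Top feasible selections:
- 1×D + 3×E: weight 34, value 149
- 2×D + 2×E: weight 36, value 146
- 1×A + 3×E: weight 31, value 143
Best: $149.

$149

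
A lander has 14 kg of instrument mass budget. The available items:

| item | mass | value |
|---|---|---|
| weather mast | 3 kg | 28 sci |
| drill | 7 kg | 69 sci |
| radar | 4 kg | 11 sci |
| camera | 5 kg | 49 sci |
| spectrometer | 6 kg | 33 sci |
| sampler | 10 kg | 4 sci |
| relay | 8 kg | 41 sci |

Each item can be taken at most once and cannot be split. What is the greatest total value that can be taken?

Check high-value combinations within 14 kg:
- drill+camera: mass 7+5=12, value 69+49=118
- weather mast+camera+spectrometer: mass 3+5+6=14, value 28+49+33=110
- weather mast+drill+radar: mass 3+7+4=14, value 28+69+11=108
- drill+spectrometer: mass 7+6=13, value 69+33=102
- weather mast+drill: mass 3+7=10, value 28+69=97
Best: 118 sci.

118 sci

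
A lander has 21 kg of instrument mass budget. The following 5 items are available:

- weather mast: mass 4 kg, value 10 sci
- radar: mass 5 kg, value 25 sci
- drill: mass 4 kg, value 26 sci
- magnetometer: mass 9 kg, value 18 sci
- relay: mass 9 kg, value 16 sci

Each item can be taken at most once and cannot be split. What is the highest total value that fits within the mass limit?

Check high-value combinations within 21 kg:
- radar+drill+magnetometer: mass 5+4+9=18, value 25+26+18=69
- radar+drill+relay: mass 5+4+9=18, value 25+26+16=67
- weather mast+radar+drill: mass 4+5+4=13, value 10+25+26=61
- weather mast+drill+magnetometer: mass 4+4+9=17, value 10+26+18=54
Best: 69 sci.

69 sci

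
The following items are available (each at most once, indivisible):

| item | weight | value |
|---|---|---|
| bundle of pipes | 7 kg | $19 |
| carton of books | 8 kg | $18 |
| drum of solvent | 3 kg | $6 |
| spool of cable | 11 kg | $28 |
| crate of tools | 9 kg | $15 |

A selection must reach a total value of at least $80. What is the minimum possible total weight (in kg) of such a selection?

35

Subsets with value ≥ 80, sorted by total weight:
- bundle of pipes+carton of books+spool of cable+crate of tools: weight 35, value 80
- bundle of pipes+carton of books+drum of solvent+spool of cable+crate of tools: weight 38, value 86
Minimum weight: 35 kg.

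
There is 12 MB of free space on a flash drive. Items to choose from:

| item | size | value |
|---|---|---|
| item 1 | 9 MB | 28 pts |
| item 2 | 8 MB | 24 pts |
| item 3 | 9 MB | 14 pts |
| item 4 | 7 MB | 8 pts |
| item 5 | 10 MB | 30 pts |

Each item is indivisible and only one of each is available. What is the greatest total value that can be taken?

30 pts

This is a 0/1 knapsack; check combinations near the capacity.
- item 5: size 10, value 30
- item 1: size 9, value 28
- item 2: size 8, value 24
- item 3: size 9, value 14
Best: 30 pts.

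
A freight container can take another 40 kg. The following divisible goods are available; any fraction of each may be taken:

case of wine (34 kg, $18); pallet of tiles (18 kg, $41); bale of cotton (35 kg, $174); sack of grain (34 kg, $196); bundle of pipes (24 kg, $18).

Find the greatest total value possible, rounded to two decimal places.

Take in order of value per unit:
- sack of grain (196/34 per unit): all 34 → value 196, running total 196.00
- bale of cotton (174/35 per unit): 6 of 35 → value 6×174/35 = 29.8286, running total 225.83
Total 225.83.

225.83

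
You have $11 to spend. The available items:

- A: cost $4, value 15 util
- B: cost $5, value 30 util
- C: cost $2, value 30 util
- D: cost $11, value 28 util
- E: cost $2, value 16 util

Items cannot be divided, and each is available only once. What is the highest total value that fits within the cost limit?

Check high-value combinations within $11:
- B+C+E: cost 5+2+2=9, value 30+30+16=76
- A+B+C: cost 4+5+2=11, value 15+30+30=75
- A+C+E: cost 4+2+2=8, value 15+30+16=61
- A+B+E: cost 4+5+2=11, value 15+30+16=61
- B+C: cost 5+2=7, value 30+30=60
Best: 76 util.

76 util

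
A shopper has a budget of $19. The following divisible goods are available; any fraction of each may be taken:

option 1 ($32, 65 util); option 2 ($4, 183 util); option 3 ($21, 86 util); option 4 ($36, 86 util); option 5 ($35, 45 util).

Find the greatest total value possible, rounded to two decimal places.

Take in order of value per unit:
- option 2 (183/4 per unit): all 4 → value 183, running total 183.00
- option 3 (86/21 per unit): 15 of 21 → value 15×86/21 = 61.4286, running total 244.43
Total 244.43.

244.43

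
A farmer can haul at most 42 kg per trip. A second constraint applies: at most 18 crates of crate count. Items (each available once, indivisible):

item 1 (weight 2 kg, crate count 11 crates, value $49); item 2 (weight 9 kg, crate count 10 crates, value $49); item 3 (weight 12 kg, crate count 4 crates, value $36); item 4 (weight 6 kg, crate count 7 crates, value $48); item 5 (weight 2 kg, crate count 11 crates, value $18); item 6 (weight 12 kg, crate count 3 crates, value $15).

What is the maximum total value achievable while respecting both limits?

$100

Feasible sets respecting both limits:
- item 1+item 3+item 6: weight 26, crate count 18, value 100
- item 2+item 3+item 6: weight 33, crate count 17, value 100
- item 3+item 4+item 6: weight 30, crate count 14, value 99
Best: $100.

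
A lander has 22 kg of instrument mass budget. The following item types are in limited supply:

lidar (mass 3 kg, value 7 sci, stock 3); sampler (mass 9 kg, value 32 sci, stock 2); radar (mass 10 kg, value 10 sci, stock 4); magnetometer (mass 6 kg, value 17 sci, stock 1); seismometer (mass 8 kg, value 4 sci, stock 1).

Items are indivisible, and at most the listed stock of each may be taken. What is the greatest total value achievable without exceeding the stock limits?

Best selections within mass 22 and stock limits:
- 1×lidar + 2×sampler: mass 21, value 71
- 2×sampler: mass 18, value 64
Best: 71 sci.

71 sci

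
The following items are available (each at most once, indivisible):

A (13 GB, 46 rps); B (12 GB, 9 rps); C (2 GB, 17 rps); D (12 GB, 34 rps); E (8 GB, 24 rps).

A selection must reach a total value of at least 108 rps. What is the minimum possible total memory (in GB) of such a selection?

Subsets with value ≥ 108, sorted by total memory:
- A+C+D+E: memory 35, value 121
- A+B+D+E: memory 45, value 113
Minimum memory: 35 GB.

35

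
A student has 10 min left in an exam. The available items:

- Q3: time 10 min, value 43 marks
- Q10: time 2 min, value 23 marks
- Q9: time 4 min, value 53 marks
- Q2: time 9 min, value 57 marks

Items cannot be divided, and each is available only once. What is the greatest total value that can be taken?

76 marks

Check high-value combinations within 10 min:
- Q10+Q9: time 2+4=6, value 23+53=76
- Q2: time 9, value 57
- Q9: time 4, value 53
- Q3: time 10, value 43
- Q10: time 2, value 23
Best: 76 marks.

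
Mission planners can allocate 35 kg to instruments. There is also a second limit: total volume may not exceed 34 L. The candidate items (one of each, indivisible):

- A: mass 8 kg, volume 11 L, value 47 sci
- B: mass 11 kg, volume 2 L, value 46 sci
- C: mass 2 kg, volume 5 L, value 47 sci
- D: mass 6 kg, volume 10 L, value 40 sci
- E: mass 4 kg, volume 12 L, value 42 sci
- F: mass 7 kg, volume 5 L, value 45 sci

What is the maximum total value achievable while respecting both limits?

Feasible sets respecting both limits:
- A+B+C+D+F: mass 34, volume 33, value 225
- B+C+D+E+F: mass 30, volume 34, value 220
- A+B+C+F: mass 28, volume 23, value 185
- A+B+C+E: mass 25, volume 30, value 182
Best: 225 sci.

225 sci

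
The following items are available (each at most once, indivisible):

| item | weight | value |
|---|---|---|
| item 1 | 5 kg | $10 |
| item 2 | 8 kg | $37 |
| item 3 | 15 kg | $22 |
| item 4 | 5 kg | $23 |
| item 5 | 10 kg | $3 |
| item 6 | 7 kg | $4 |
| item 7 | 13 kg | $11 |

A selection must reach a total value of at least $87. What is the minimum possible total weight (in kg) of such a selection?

Subsets with value ≥ 87, sorted by total weight:
- item 1+item 2+item 3+item 4: weight 33, value 92
- item 1+item 2+item 3+item 4+item 6: weight 40, value 96
- item 2+item 3+item 4+item 7: weight 41, value 93
- item 1+item 2+item 3+item 4+item 5: weight 43, value 95
Minimum weight: 33 kg.

33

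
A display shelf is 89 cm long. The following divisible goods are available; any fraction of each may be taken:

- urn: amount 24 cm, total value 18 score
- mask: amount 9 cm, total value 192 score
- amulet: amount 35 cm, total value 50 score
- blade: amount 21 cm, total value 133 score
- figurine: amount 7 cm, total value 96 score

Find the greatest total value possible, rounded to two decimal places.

483.75

Take in order of value per unit:
- mask (192/9 per unit): all 9 → value 192, running total 192.00
- figurine (96/7 per unit): all 7 → value 96, running total 288.00
- blade (133/21 per unit): all 21 → value 133, running total 421.00
- amulet (50/35 per unit): all 35 → value 50, running total 471.00
- urn (18/24 per unit): 17 of 24 → value 17×18/24 = 12.7500, running total 483.75
Total 483.75.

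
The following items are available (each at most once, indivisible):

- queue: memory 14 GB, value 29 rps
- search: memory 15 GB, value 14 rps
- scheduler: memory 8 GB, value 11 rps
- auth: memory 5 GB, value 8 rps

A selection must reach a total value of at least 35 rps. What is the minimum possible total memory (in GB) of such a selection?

Subsets with value ≥ 35, sorted by total memory:
- queue+auth: memory 19, value 37
- queue+scheduler: memory 22, value 40
Minimum memory: 19 GB.

19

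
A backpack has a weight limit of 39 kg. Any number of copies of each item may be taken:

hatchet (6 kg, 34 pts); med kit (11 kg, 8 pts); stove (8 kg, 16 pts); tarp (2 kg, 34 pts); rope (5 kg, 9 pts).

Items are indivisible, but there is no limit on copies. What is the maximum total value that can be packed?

Best value-per-unit is tarp at 34/2, and filling with it alone uses weight 19×2=38. No mix of the others beats 19×34 = 646.

646 pts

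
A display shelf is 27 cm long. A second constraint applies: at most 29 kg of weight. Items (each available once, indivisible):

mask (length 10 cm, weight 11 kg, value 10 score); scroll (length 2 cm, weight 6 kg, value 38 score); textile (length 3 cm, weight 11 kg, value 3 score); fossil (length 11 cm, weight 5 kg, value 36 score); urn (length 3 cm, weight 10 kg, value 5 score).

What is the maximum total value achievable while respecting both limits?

Feasible sets respecting both limits:
- mask+scroll+fossil: length 23, weight 22, value 84
- scroll+fossil+urn: length 16, weight 21, value 79
- scroll+textile+fossil: length 16, weight 22, value 77
Best: 84 score.

84 score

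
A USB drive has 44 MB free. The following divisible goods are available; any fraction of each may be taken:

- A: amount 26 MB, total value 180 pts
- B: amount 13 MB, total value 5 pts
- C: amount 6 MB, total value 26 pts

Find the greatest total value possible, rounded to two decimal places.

210.62

Take in order of value per unit:
- A (180/26 per unit): all 26 → value 180, running total 180.00
- C (26/6 per unit): all 6 → value 26, running total 206.00
- B (5/13 per unit): 12 of 13 → value 12×5/13 = 4.6154, running total 210.62
Total 210.62.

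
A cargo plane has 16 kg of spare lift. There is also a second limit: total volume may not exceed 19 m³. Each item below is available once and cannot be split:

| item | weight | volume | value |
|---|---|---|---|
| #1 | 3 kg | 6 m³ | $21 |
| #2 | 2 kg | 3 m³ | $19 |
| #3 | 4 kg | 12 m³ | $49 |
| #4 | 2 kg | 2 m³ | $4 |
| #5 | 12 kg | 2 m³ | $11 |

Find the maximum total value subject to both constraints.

Feasible sets respecting both limits:
- #2+#3+#4: weight 8, volume 17, value 72
- #1+#3: weight 7, volume 18, value 70
- #2+#3: weight 6, volume 15, value 68
Best: $72.

$72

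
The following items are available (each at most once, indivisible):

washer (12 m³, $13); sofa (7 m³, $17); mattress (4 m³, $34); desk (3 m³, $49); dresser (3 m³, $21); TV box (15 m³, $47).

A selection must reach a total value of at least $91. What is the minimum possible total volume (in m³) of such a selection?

10

Subsets with value ≥ 91, sorted by total volume:
- mattress+desk+dresser: volume 10, value 104
- sofa+mattress+desk: volume 14, value 100
- sofa+mattress+desk+dresser: volume 17, value 121
Minimum volume: 10 m³.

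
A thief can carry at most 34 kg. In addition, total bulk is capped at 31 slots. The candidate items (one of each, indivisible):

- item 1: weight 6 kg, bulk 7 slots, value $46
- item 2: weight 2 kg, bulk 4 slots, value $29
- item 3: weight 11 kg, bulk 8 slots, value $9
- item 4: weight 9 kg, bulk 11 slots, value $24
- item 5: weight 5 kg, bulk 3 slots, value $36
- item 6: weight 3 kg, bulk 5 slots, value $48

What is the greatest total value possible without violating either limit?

Feasible sets respecting both limits:
- item 1+item 2+item 4+item 5+item 6: weight 25, bulk 30, value 183
- item 1+item 2+item 3+item 5+item 6: weight 27, bulk 27, value 168
- item 1+item 2+item 5+item 6: weight 16, bulk 19, value 159
- item 1+item 4+item 5+item 6: weight 23, bulk 26, value 154
Best: $183.

$183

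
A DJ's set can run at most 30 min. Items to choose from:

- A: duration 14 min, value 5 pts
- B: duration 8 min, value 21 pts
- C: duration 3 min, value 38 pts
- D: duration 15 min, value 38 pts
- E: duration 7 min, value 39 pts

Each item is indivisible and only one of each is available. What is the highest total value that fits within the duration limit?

Check high-value combinations within 30 min:
- C+D+E: duration 3+15+7=25, value 38+38+39=115
- B+C+E: duration 8+3+7=18, value 21+38+39=98
- B+D+E: duration 8+15+7=30, value 21+38+39=98
- B+C+D: duration 8+3+15=26, value 21+38+38=97
- A+C+E: duration 14+3+7=24, value 5+38+39=82
Best: 115 pts.

115 pts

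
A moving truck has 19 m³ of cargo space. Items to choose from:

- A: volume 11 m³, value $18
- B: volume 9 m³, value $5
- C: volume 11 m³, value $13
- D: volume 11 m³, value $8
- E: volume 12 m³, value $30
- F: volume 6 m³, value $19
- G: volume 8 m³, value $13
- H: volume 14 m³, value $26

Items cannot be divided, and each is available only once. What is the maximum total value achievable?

Check high-value combinations within 19 m³:
- E+F: volume 12+6=18, value 30+19=49
- A+F: volume 11+6=17, value 18+19=37
- F+G: volume 6+8=14, value 19+13=32
Best: $49.

$49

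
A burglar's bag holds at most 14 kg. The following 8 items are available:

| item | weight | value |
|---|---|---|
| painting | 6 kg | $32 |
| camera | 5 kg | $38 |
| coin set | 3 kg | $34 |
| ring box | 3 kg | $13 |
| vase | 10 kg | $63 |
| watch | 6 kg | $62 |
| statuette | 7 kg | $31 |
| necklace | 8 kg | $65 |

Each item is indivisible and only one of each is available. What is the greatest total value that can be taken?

$134

Check high-value combinations within 14 kg:
- camera+coin set+watch: weight 5+3+6=14, value 38+34+62=134
- watch+necklace: weight 6+8=14, value 62+65=127
- camera+ring box+watch: weight 5+3+6=14, value 38+13+62=113
- coin set+ring box+necklace: weight 3+3+8=14, value 34+13+65=112
Best: $134.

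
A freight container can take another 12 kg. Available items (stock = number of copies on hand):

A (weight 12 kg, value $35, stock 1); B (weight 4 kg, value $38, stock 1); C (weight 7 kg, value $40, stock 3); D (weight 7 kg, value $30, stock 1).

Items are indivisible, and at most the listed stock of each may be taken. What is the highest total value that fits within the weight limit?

Best selections within weight 12 and stock limits:
- 1×B + 1×C: weight 11, value 78
- 1×B + 1×D: weight 11, value 68
- 1×C: weight 7, value 40
Best: $78.

$78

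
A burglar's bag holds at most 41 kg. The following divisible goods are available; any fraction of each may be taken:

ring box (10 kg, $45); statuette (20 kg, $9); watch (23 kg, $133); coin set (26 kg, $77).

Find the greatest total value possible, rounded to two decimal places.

Take in order of value per unit:
- watch (133/23 per unit): all 23 → value 133, running total 133.00
- ring box (45/10 per unit): all 10 → value 45, running total 178.00
- coin set (77/26 per unit): 8 of 26 → value 8×77/26 = 23.6923, running total 201.69
Total 201.69.

201.69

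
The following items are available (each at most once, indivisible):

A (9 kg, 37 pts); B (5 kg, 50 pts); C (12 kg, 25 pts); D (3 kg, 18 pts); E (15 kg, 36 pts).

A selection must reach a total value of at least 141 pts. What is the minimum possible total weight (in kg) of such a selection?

Subsets with value ≥ 141, sorted by total weight:
- A+B+D+E: weight 32, value 141
- A+B+C+E: weight 41, value 148
- A+B+C+D+E: weight 44, value 166
Minimum weight: 32 kg.

32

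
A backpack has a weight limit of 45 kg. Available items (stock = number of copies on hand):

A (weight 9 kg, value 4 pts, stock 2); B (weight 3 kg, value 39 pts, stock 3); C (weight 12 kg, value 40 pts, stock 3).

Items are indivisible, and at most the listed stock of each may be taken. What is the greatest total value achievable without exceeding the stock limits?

Best selections within weight 45 and stock limits:
- 3×B + 3×C: weight 45, value 237
- 1×A + 3×B + 2×C: weight 42, value 201
Best: 237 pts.

237 pts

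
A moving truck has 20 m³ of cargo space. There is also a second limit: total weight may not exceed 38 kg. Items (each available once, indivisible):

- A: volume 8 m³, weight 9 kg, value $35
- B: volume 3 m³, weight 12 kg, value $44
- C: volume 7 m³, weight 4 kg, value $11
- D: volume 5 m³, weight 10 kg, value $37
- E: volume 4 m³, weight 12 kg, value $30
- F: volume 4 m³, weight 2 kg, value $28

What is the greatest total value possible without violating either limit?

$144

Feasible sets respecting both limits:
- A+B+D+F: volume 20, weight 33, value 144
- B+D+E+F: volume 16, weight 36, value 139
- A+B+E+F: volume 19, weight 35, value 137
- B+C+D+E: volume 19, weight 38, value 122
Best: $144.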